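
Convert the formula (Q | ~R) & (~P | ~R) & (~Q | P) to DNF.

(Q | ~R) & (~P | ~R) & (~Q | P)
≡ (Q & ~P & ~Q) | (Q & ~P & P) | (Q & ~R & ~Q) | (Q & ~R & P) | (~R & ~P & ~Q) | (~R & ~P & P) | (~R & ~R & ~Q) | (~R & ~R & P)   [distribute & over |]
≡ (~R & ~Q) | (~R & P)   [simplify]

(~R & ~Q) | (~R & P)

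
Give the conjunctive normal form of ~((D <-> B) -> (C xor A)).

(~D | B) & (~B | D) & (~C | A) & (~A | C)

~((D <-> B) -> (C xor A))
≡ ~(~(D <-> B) | (C xor A))   — eliminate ->
≡ ~(~((D -> B) & (B -> D)) | (C xor A))   — eliminate <->
≡ ~(~((~D | B) & (B -> D)) | (C xor A))   — eliminate ->
≡ ~(~((~D | B) & (~B | D)) | (C xor A))   — eliminate ->
≡ ~(~((~D | B) & (~B | D)) | ((C | A) & ~(C & A)))   — expand xor
≡ ~~((~D | B) & (~B | D)) & ~((C | A) & ~(C & A))   — De Morgan
≡ (~D | B) & (~B | D) & ~((C | A) & ~(C & A))   — double negation
≡ (~D | B) & (~B | D) & (~(C | A) | ~~(C & A))   — De Morgan
≡ (~D | B) & (~B | D) & ((~C & ~A) | ~~(C & A))   — De Morgan
≡ (~D | B) & (~B | D) & ((~C & ~A) | (C & A))   — double negation
≡ (~D | B) & (~B | D) & (~C | C) & (~C | A) & (~A | C) & (~A | A)   — distribute | over &
≡ (~D | B) & (~B | D) & (~C | A) & (~A | C)   — simplify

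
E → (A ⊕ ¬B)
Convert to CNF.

(¬E ∨ A ∨ ¬B) ∧ (¬E ∨ ¬A ∨ B)

E → (A ⊕ ¬B)
⇔ ¬E ∨ (A ⊕ ¬B)
⇔ ¬E ∨ ((A ∨ ¬B) ∧ ¬(A ∧ ¬B))
⇔ ¬E ∨ ((A ∨ ¬B) ∧ (¬A ∨ ¬¬B))
⇔ ¬E ∨ ((A ∨ ¬B) ∧ (¬A ∨ B))
⇔ (¬E ∨ A ∨ ¬B) ∧ (¬E ∨ ¬A ∨ B)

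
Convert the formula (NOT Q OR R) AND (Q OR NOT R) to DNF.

(NOT Q OR R) AND (Q OR NOT R)
⇔ (NOT Q AND Q) OR (NOT Q AND NOT R) OR (R AND Q) OR (R AND NOT R)   (distribute AND over OR)
⇔ (NOT Q AND NOT R) OR (R AND Q)   (simplify)

(NOT Q AND NOT R) OR (R AND Q)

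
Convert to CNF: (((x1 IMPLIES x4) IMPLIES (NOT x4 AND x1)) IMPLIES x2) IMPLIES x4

(x1 OR x4) AND (NOT x2 OR x4)

(((x1 IMPLIES x4) IMPLIES (NOT x4 AND x1)) IMPLIES x2) IMPLIES x4
≡ NOT (((x1 IMPLIES x4) IMPLIES (NOT x4 AND x1)) IMPLIES x2) OR x4   — eliminate IMPLIES
≡ NOT (NOT ((x1 IMPLIES x4) IMPLIES (NOT x4 AND x1)) OR x2) OR x4   — eliminate IMPLIES
≡ NOT (NOT (NOT (x1 IMPLIES x4) OR (NOT x4 AND x1)) OR x2) OR x4   — eliminate IMPLIES
≡ NOT (NOT (NOT (NOT x1 OR x4) OR (NOT x4 AND x1)) OR x2) OR x4   — eliminate IMPLIES
≡ (NOT NOT (NOT (NOT x1 OR x4) OR (NOT x4 AND x1)) AND NOT x2) OR x4   — De Morgan
≡ ((NOT (NOT x1 OR x4) OR (NOT x4 AND x1)) AND NOT x2) OR x4   — double negation
≡ (((NOT NOT x1 AND NOT x4) OR (NOT x4 AND x1)) AND NOT x2) OR x4   — De Morgan
≡ (((x1 AND NOT x4) OR (NOT x4 AND x1)) AND NOT x2) OR x4   — double negation
≡ (x1 OR NOT x4 OR x4) AND (x1 OR x1 OR x4) AND (NOT x4 OR NOT x4 OR x4) AND (NOT x4 OR x1 OR x4) AND (NOT x2 OR x4)   — distribute OR over AND
≡ (x1 OR x4) AND (NOT x2 OR x4)   — simplify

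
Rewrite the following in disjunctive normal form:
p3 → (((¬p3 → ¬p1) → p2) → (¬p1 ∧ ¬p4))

¬p3 ∨ (p3 ∧ ¬p2) ∨ (¬p1 ∧ ¬p2) ∨ (¬p1 ∧ ¬p4)

p3 → (((¬p3 → ¬p1) → p2) → (¬p1 ∧ ¬p4))
= ¬p3 ∨ (((¬p3 → ¬p1) → p2) → (¬p1 ∧ ¬p4))
= ¬p3 ∨ ¬((¬p3 → ¬p1) → p2) ∨ (¬p1 ∧ ¬p4)
= ¬p3 ∨ ¬(¬(¬p3 → ¬p1) ∨ p2) ∨ (¬p1 ∧ ¬p4)
= ¬p3 ∨ ¬(¬(¬¬p3 ∨ ¬p1) ∨ p2) ∨ (¬p1 ∧ ¬p4)
= ¬p3 ∨ (¬¬(¬¬p3 ∨ ¬p1) ∧ ¬p2) ∨ (¬p1 ∧ ¬p4)
= ¬p3 ∨ ((¬¬p3 ∨ ¬p1) ∧ ¬p2) ∨ (¬p1 ∧ ¬p4)
= ¬p3 ∨ ((p3 ∨ ¬p1) ∧ ¬p2) ∨ (¬p1 ∧ ¬p4)
= ¬p3 ∨ (p3 ∧ ¬p2) ∨ (¬p1 ∧ ¬p2) ∨ (¬p1 ∧ ¬p4)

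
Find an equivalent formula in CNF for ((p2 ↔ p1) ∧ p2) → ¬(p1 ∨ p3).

((p2 ↔ p1) ∧ p2) → ¬(p1 ∨ p3)
= ¬((p2 ↔ p1) ∧ p2) ∨ ¬(p1 ∨ p3)   — eliminate →
= ¬((p2 → p1) ∧ (p1 → p2) ∧ p2) ∨ ¬(p1 ∨ p3)   — eliminate ↔
= ¬((¬p2 ∨ p1) ∧ (p1 → p2) ∧ p2) ∨ ¬(p1 ∨ p3)   — eliminate →
= ¬((¬p2 ∨ p1) ∧ (¬p1 ∨ p2) ∧ p2) ∨ ¬(p1 ∨ p3)   — eliminate →
= ¬(¬p2 ∨ p1) ∨ ¬(¬p1 ∨ p2) ∨ ¬p2 ∨ ¬(p1 ∨ p3)   — De Morgan
= (¬¬p2 ∧ ¬p1) ∨ ¬(¬p1 ∨ p2) ∨ ¬p2 ∨ ¬(p1 ∨ p3)   — De Morgan
= (p2 ∧ ¬p1) ∨ ¬(¬p1 ∨ p2) ∨ ¬p2 ∨ ¬(p1 ∨ p3)   — double negation
= (p2 ∧ ¬p1) ∨ (¬¬p1 ∧ ¬p2) ∨ ¬p2 ∨ ¬(p1 ∨ p3)   — De Morgan
= (p2 ∧ ¬p1) ∨ (p1 ∧ ¬p2) ∨ ¬p2 ∨ ¬(p1 ∨ p3)   — double negation
= (p2 ∧ ¬p1) ∨ (p1 ∧ ¬p2) ∨ ¬p2 ∨ (¬p1 ∧ ¬p3)   — De Morgan
= (p2 ∨ p1 ∨ ¬p2 ∨ ¬p1) ∧ (p2 ∨ p1 ∨ ¬p2 ∨ ¬p3) ∧ (p2 ∨ ¬p2 ∨ ¬p2 ∨ ¬p1) ∧ (p2 ∨ ¬p2 ∨ ¬p2 ∨ ¬p3) ∧ (¬p1 ∨ p1 ∨ ¬p2 ∨ ¬p1) ∧ (¬p1 ∨ p1 ∨ ¬p2 ∨ ¬p3) ∧ (¬p1 ∨ ¬p2 ∨ ¬p2 ∨ ¬p1) ∧ (¬p1 ∨ ¬p2 ∨ ¬p2 ∨ ¬p3)   — distribute ∨ over ∧
= ¬p1 ∨ ¬p2   — simplify

¬p1 ∨ ¬p2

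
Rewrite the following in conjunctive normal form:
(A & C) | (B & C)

(A & C) | (B & C)
≡ (A | B) & (A | C) & (C | B) & (C | C)   (distribute | over &)
≡ (A | B) & C   (simplify)

(A | B) & C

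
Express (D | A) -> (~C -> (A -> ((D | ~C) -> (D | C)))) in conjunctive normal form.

~A | C | D

(D | A) -> (~C -> (A -> ((D | ~C) -> (D | C))))
≡ ~(D | A) | (~C -> (A -> ((D | ~C) -> (D | C))))   [eliminate ->]
≡ ~(D | A) | ~~C | (A -> ((D | ~C) -> (D | C)))   [eliminate ->]
≡ ~(D | A) | ~~C | ~A | ((D | ~C) -> (D | C))   [eliminate ->]
≡ ~(D | A) | ~~C | ~A | ~(D | ~C) | D | C   [eliminate ->]
≡ (~D & ~A) | ~~C | ~A | ~(D | ~C) | D | C   [De Morgan]
≡ (~D & ~A) | C | ~A | ~(D | ~C) | D | C   [double negation]
≡ (~D & ~A) | C | ~A | (~D & ~~C) | D | C   [De Morgan]
≡ (~D & ~A) | C | ~A | (~D & C) | D | C   [double negation]
≡ (~D | C | ~A | ~D | D | C) & (~D | C | ~A | C | D | C) & (~A | C | ~A | ~D | D | C) & (~A | C | ~A | C | D | C)   [distribute | over &]
≡ ~A | C | D   [simplify]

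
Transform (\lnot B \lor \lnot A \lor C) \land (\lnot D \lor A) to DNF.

(\lnot B \lor \lnot A \lor C) \land (\lnot D \lor A)
≡ (\lnot B \land \lnot D) \lor (\lnot B \land A) \lor (\lnot A \land \lnot D) \lor (\lnot A \land A) \lor (C \land \lnot D) \lor (C \land A)
≡ (\lnot B \land \lnot D) \lor (\lnot B \land A) \lor (\lnot A \land \lnot D) \lor (C \land \lnot D) \lor (C \land A)

(\lnot B \land \lnot D) \lor (\lnot B \land A) \lor (\lnot A \land \lnot D) \lor (C \land \lnot D) \lor (C \land A)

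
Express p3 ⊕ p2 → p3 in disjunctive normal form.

¬p3 ∧ ¬p2 ∨ p3

p3 ⊕ p2 → p3
≡ ¬(p3 ⊕ p2) ∨ p3   [eliminate →]
≡ ¬(p3 ∧ ¬p2 ∨ ¬p3 ∧ p2) ∨ p3   [expand ⊕]
≡ ¬(p3 ∧ ¬p2) ∧ ¬(¬p3 ∧ p2) ∨ p3   [De Morgan]
≡ (¬p3 ∨ ¬¬p2) ∧ ¬(¬p3 ∧ p2) ∨ p3   [De Morgan]
≡ (¬p3 ∨ p2) ∧ ¬(¬p3 ∧ p2) ∨ p3   [double negation]
≡ (¬p3 ∨ p2) ∧ (¬¬p3 ∨ ¬p2) ∨ p3   [De Morgan]
≡ (¬p3 ∨ p2) ∧ (p3 ∨ ¬p2) ∨ p3   [double negation]
≡ ¬p3 ∧ p3 ∨ ¬p3 ∧ ¬p2 ∨ p2 ∧ p3 ∨ p2 ∧ ¬p2 ∨ p3   [distribute ∧ over ∨]
≡ ¬p3 ∧ ¬p2 ∨ p3   [simplify]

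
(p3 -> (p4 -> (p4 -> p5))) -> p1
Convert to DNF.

(p3 -> (p4 -> (p4 -> p5))) -> p1
≡ ~(p3 -> (p4 -> (p4 -> p5))) | p1   [eliminate ->]
≡ ~(~p3 | (p4 -> (p4 -> p5))) | p1   [eliminate ->]
≡ ~(~p3 | ~p4 | (p4 -> p5)) | p1   [eliminate ->]
≡ ~(~p3 | ~p4 | ~p4 | p5) | p1   [eliminate ->]
≡ (~~p3 & ~~p4 & ~~p4 & ~p5) | p1   [De Morgan]
≡ (p3 & ~~p4 & ~~p4 & ~p5) | p1   [double negation]
≡ (p3 & p4 & ~~p4 & ~p5) | p1   [double negation]
≡ (p3 & p4 & p4 & ~p5) | p1   [double negation]
≡ (p3 & p4 & ~p5) | p1   [simplify]

(p3 & p4 & ~p5) | p1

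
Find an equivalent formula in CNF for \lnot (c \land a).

\lnot (c \land a)
≡ \lnot c \lor \lnot a   [De Morgan]

\lnot c \lor \lnot a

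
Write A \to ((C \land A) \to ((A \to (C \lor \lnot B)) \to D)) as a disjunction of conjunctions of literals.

A \to ((C \land A) \to ((A \to (C \lor \lnot B)) \to D))
≡ \lnot A \lor ((C \land A) \to ((A \to (C \lor \lnot B)) \to D))   (eliminate \to)
≡ \lnot A \lor \lnot (C \land A) \lor ((A \to (C \lor \lnot B)) \to D)   (eliminate \to)
≡ \lnot A \lor \lnot (C \land A) \lor \lnot (A \to (C \lor \lnot B)) \lor D   (eliminate \to)
≡ \lnot A \lor \lnot (C \land A) \lor \lnot (\lnot A \lor C \lor \lnot B) \lor D   (eliminate \to)
≡ \lnot A \lor \lnot C \lor \lnot A \lor \lnot (\lnot A \lor C \lor \lnot B) \lor D   (De Morgan)
≡ \lnot A \lor \lnot C \lor \lnot A \lor (\lnot \lnot A \land \lnot C \land \lnot \lnot B) \lor D   (De Morgan)
≡ \lnot A \lor \lnot C \lor \lnot A \lor (A \land \lnot C \land \lnot \lnot B) \lor D   (double negation)
≡ \lnot A \lor \lnot C \lor \lnot A \lor (A \land \lnot C \land B) \lor D   (double negation)
≡ \lnot A \lor \lnot C \lor D   (simplify)

\lnot A \lor \lnot C \lor D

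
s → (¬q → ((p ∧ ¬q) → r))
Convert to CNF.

¬s ∨ q ∨ ¬p ∨ r

s → (¬q → ((p ∧ ¬q) → r))
⇔ ¬s ∨ (¬q → ((p ∧ ¬q) → r))   — eliminate →
⇔ ¬s ∨ ¬¬q ∨ ((p ∧ ¬q) → r)   — eliminate →
⇔ ¬s ∨ ¬¬q ∨ ¬(p ∧ ¬q) ∨ r   — eliminate →
⇔ ¬s ∨ q ∨ ¬(p ∧ ¬q) ∨ r   — double negation
⇔ ¬s ∨ q ∨ ¬p ∨ ¬¬q ∨ r   — De Morgan
⇔ ¬s ∨ q ∨ ¬p ∨ q ∨ r   — double negation
⇔ ¬s ∨ q ∨ ¬p ∨ r   — simplify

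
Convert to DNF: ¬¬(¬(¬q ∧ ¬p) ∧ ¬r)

¬¬(¬(¬q ∧ ¬p) ∧ ¬r)
⇔ ¬(¬q ∧ ¬p) ∧ ¬r   (double negation)
⇔ (¬¬q ∨ ¬¬p) ∧ ¬r   (De Morgan)
⇔ (q ∨ ¬¬p) ∧ ¬r   (double negation)
⇔ (q ∨ p) ∧ ¬r   (double negation)
⇔ (q ∧ ¬r) ∨ (p ∧ ¬r)   (distribute ∧ over ∨)

(q ∧ ¬r) ∨ (p ∧ ¬r)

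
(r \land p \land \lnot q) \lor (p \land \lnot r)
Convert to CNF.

p \land (\lnot q \lor \lnot r)

(r \land p \land \lnot q) \lor (p \land \lnot r)
≡ (r \lor p) \land (r \lor \lnot r) \land (p \lor p) \land (p \lor \lnot r) \land (\lnot q \lor p) \land (\lnot q \lor \lnot r)
≡ p \land (\lnot q \lor \lnot r)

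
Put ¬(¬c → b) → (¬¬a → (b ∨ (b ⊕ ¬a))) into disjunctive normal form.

c ∨ b ∨ ¬a

¬(¬c → b) → (¬¬a → (b ∨ (b ⊕ ¬a)))
= ¬¬(¬c → b) ∨ (¬¬a → (b ∨ (b ⊕ ¬a)))   [eliminate →]
= ¬¬(¬¬c ∨ b) ∨ (¬¬a → (b ∨ (b ⊕ ¬a)))   [eliminate →]
= ¬¬(¬¬c ∨ b) ∨ ¬¬¬a ∨ b ∨ (b ⊕ ¬a)   [eliminate →]
= ¬¬(¬¬c ∨ b) ∨ ¬¬¬a ∨ b ∨ (b ∧ ¬¬a) ∨ (¬b ∧ ¬a)   [expand ⊕]
= ¬¬c ∨ b ∨ ¬¬¬a ∨ b ∨ (b ∧ ¬¬a) ∨ (¬b ∧ ¬a)   [double negation]
= c ∨ b ∨ ¬¬¬a ∨ b ∨ (b ∧ ¬¬a) ∨ (¬b ∧ ¬a)   [double negation]
= c ∨ b ∨ ¬a ∨ b ∨ (b ∧ ¬¬a) ∨ (¬b ∧ ¬a)   [double negation]
= c ∨ b ∨ ¬a ∨ b ∨ (b ∧ a) ∨ (¬b ∧ ¬a)   [double negation]
= c ∨ b ∨ ¬a   [simplify]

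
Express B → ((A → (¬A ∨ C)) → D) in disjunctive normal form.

B → ((A → (¬A ∨ C)) → D)
⇔ ¬B ∨ ((A → (¬A ∨ C)) → D)   [eliminate →]
⇔ ¬B ∨ ¬(A → (¬A ∨ C)) ∨ D   [eliminate →]
⇔ ¬B ∨ ¬(¬A ∨ ¬A ∨ C) ∨ D   [eliminate →]
⇔ ¬B ∨ (¬¬A ∧ ¬¬A ∧ ¬C) ∨ D   [De Morgan]
⇔ ¬B ∨ (A ∧ ¬¬A ∧ ¬C) ∨ D   [double negation]
⇔ ¬B ∨ (A ∧ A ∧ ¬C) ∨ D   [double negation]
⇔ ¬B ∨ (A ∧ ¬C) ∨ D   [simplify]

¬B ∨ (A ∧ ¬C) ∨ D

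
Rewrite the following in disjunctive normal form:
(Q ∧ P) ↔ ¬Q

¬P ∧ Q

(Q ∧ P) ↔ ¬Q
= ((Q ∧ P) → ¬Q) ∧ (¬Q → (Q ∧ P))   [eliminate ↔]
= (¬(Q ∧ P) ∨ ¬Q) ∧ (¬Q → (Q ∧ P))   [eliminate →]
= (¬(Q ∧ P) ∨ ¬Q) ∧ (¬¬Q ∨ (Q ∧ P))   [eliminate →]
= (¬Q ∨ ¬P ∨ ¬Q) ∧ (¬¬Q ∨ (Q ∧ P))   [De Morgan]
= (¬Q ∨ ¬P ∨ ¬Q) ∧ (Q ∨ (Q ∧ P))   [double negation]
= (¬Q ∧ Q) ∨ (¬Q ∧ Q ∧ P) ∨ (¬P ∧ Q) ∨ (¬P ∧ Q ∧ P) ∨ (¬Q ∧ Q) ∨ (¬Q ∧ Q ∧ P)   [distribute ∧ over ∨]
= ¬P ∧ Q   [simplify]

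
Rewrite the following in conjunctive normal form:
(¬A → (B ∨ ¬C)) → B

(¬A → (B ∨ ¬C)) → B
≡ ¬(¬A → (B ∨ ¬C)) ∨ B   [eliminate →]
≡ ¬(¬¬A ∨ B ∨ ¬C) ∨ B   [eliminate →]
≡ (¬¬¬A ∧ ¬B ∧ ¬¬C) ∨ B   [De Morgan]
≡ (¬A ∧ ¬B ∧ ¬¬C) ∨ B   [double negation]
≡ (¬A ∧ ¬B ∧ C) ∨ B   [double negation]
≡ (¬A ∨ B) ∧ (¬B ∨ B) ∧ (C ∨ B)   [distribute ∨ over ∧]
≡ (¬A ∨ B) ∧ (C ∨ B)   [simplify]

(¬A ∨ B) ∧ (C ∨ B)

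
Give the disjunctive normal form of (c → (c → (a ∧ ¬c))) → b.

c ∨ b

(c → (c → (a ∧ ¬c))) → b
≡ ¬(c → (c → (a ∧ ¬c))) ∨ b   [eliminate →]
≡ ¬(¬c ∨ (c → (a ∧ ¬c))) ∨ b   [eliminate →]
≡ ¬(¬c ∨ ¬c ∨ (a ∧ ¬c)) ∨ b   [eliminate →]
≡ (¬¬c ∧ ¬¬c ∧ ¬(a ∧ ¬c)) ∨ b   [De Morgan]
≡ (c ∧ ¬¬c ∧ ¬(a ∧ ¬c)) ∨ b   [double negation]
≡ (c ∧ c ∧ ¬(a ∧ ¬c)) ∨ b   [double negation]
≡ (c ∧ c ∧ (¬a ∨ ¬¬c)) ∨ b   [De Morgan]
≡ (c ∧ c ∧ (¬a ∨ c)) ∨ b   [double negation]
≡ (c ∧ c ∧ ¬a) ∨ (c ∧ c ∧ c) ∨ b   [distribute ∧ over ∨]
≡ c ∨ b   [simplify]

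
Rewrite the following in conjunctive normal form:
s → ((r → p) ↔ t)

(¬s ∨ r ∨ t) ∧ (¬s ∨ ¬p ∨ t) ∧ (¬s ∨ ¬t ∨ ¬r ∨ p)

s → ((r → p) ↔ t)
≡ ¬s ∨ ((r → p) ↔ t)   (eliminate →)
≡ ¬s ∨ (((r → p) → t) ∧ (t → (r → p)))   (eliminate ↔)
≡ ¬s ∨ ((¬(r → p) ∨ t) ∧ (t → (r → p)))   (eliminate →)
≡ ¬s ∨ ((¬(¬r ∨ p) ∨ t) ∧ (t → (r → p)))   (eliminate →)
≡ ¬s ∨ ((¬(¬r ∨ p) ∨ t) ∧ (¬t ∨ (r → p)))   (eliminate →)
≡ ¬s ∨ ((¬(¬r ∨ p) ∨ t) ∧ (¬t ∨ ¬r ∨ p))   (eliminate →)
≡ ¬s ∨ (((¬¬r ∧ ¬p) ∨ t) ∧ (¬t ∨ ¬r ∨ p))   (De Morgan)
≡ ¬s ∨ (((r ∧ ¬p) ∨ t) ∧ (¬t ∨ ¬r ∨ p))   (double negation)
≡ (¬s ∨ r ∨ t) ∧ (¬s ∨ ¬p ∨ t) ∧ (¬s ∨ ¬t ∨ ¬r ∨ p)   (distribute ∨ over ∧)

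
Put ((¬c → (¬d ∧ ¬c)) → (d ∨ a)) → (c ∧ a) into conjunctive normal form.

(c ∨ ¬d) ∧ (¬d ∨ a) ∧ (¬a ∨ c)

((¬c → (¬d ∧ ¬c)) → (d ∨ a)) → (c ∧ a)
= ¬((¬c → (¬d ∧ ¬c)) → (d ∨ a)) ∨ (c ∧ a)   [eliminate →]
= ¬(¬(¬c → (¬d ∧ ¬c)) ∨ d ∨ a) ∨ (c ∧ a)   [eliminate →]
= ¬(¬(¬¬c ∨ (¬d ∧ ¬c)) ∨ d ∨ a) ∨ (c ∧ a)   [eliminate →]
= (¬¬(¬¬c ∨ (¬d ∧ ¬c)) ∧ ¬d ∧ ¬a) ∨ (c ∧ a)   [De Morgan]
= ((¬¬c ∨ (¬d ∧ ¬c)) ∧ ¬d ∧ ¬a) ∨ (c ∧ a)   [double negation]
= ((c ∨ (¬d ∧ ¬c)) ∧ ¬d ∧ ¬a) ∨ (c ∧ a)   [double negation]
= (c ∨ ¬d ∨ c) ∧ (c ∨ ¬d ∨ a) ∧ (c ∨ ¬c ∨ c) ∧ (c ∨ ¬c ∨ a) ∧ (¬d ∨ c) ∧ (¬d ∨ a) ∧ (¬a ∨ c) ∧ (¬a ∨ a)   [distribute ∨ over ∧]
= (c ∨ ¬d) ∧ (¬d ∨ a) ∧ (¬a ∨ c)   [simplify]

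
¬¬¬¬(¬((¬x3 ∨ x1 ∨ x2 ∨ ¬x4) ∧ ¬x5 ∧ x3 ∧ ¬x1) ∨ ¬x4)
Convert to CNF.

¬x2 ∨ x5 ∨ ¬x3 ∨ x1 ∨ ¬x4

¬¬¬¬(¬((¬x3 ∨ x1 ∨ x2 ∨ ¬x4) ∧ ¬x5 ∧ x3 ∧ ¬x1) ∨ ¬x4)
⇔ ¬¬(¬((¬x3 ∨ x1 ∨ x2 ∨ ¬x4) ∧ ¬x5 ∧ x3 ∧ ¬x1) ∨ ¬x4)   [double negation]
⇔ ¬((¬x3 ∨ x1 ∨ x2 ∨ ¬x4) ∧ ¬x5 ∧ x3 ∧ ¬x1) ∨ ¬x4   [double negation]
⇔ ¬(¬x3 ∨ x1 ∨ x2 ∨ ¬x4) ∨ ¬¬x5 ∨ ¬x3 ∨ ¬¬x1 ∨ ¬x4   [De Morgan]
⇔ (¬¬x3 ∧ ¬x1 ∧ ¬x2 ∧ ¬¬x4) ∨ ¬¬x5 ∨ ¬x3 ∨ ¬¬x1 ∨ ¬x4   [De Morgan]
⇔ (x3 ∧ ¬x1 ∧ ¬x2 ∧ ¬¬x4) ∨ ¬¬x5 ∨ ¬x3 ∨ ¬¬x1 ∨ ¬x4   [double negation]
⇔ (x3 ∧ ¬x1 ∧ ¬x2 ∧ x4) ∨ ¬¬x5 ∨ ¬x3 ∨ ¬¬x1 ∨ ¬x4   [double negation]
⇔ (x3 ∧ ¬x1 ∧ ¬x2 ∧ x4) ∨ x5 ∨ ¬x3 ∨ ¬¬x1 ∨ ¬x4   [double negation]
⇔ (x3 ∧ ¬x1 ∧ ¬x2 ∧ x4) ∨ x5 ∨ ¬x3 ∨ x1 ∨ ¬x4   [double negation]
⇔ (x3 ∨ x5 ∨ ¬x3 ∨ x1 ∨ ¬x4) ∧ (¬x1 ∨ x5 ∨ ¬x3 ∨ x1 ∨ ¬x4) ∧ (¬x2 ∨ x5 ∨ ¬x3 ∨ x1 ∨ ¬x4) ∧ (x4 ∨ x5 ∨ ¬x3 ∨ x1 ∨ ¬x4)   [distribute ∨ over ∧]
⇔ ¬x2 ∨ x5 ∨ ¬x3 ∨ x1 ∨ ¬x4   [simplify]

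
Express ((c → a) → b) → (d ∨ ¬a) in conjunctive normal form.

((c → a) → b) → (d ∨ ¬a)
≡ ¬((c → a) → b) ∨ d ∨ ¬a
≡ ¬(¬(c → a) ∨ b) ∨ d ∨ ¬a
≡ ¬(¬(¬c ∨ a) ∨ b) ∨ d ∨ ¬a
≡ (¬¬(¬c ∨ a) ∧ ¬b) ∨ d ∨ ¬a
≡ ((¬c ∨ a) ∧ ¬b) ∨ d ∨ ¬a
≡ (¬c ∨ a ∨ d ∨ ¬a) ∧ (¬b ∨ d ∨ ¬a)
≡ ¬b ∨ d ∨ ¬a

¬b ∨ d ∨ ¬a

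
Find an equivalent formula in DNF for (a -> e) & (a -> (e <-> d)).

(a -> e) & (a -> (e <-> d))
⇔ (~a | e) & (a -> (e <-> d))   (eliminate ->)
⇔ (~a | e) & (~a | (e <-> d))   (eliminate ->)
⇔ (~a | e) & (~a | ((e -> d) & (d -> e)))   (eliminate <->)
⇔ (~a | e) & (~a | ((~e | d) & (d -> e)))   (eliminate ->)
⇔ (~a | e) & (~a | ((~e | d) & (~d | e)))   (eliminate ->)
⇔ (~a & ~a) | (~a & ~e & ~d) | (~a & ~e & e) | (~a & d & ~d) | (~a & d & e) | (e & ~a) | (e & ~e & ~d) | (e & ~e & e) | (e & d & ~d) | (e & d & e)   (distribute & over |)
⇔ ~a | (e & d)   (simplify)

~a | (e & d)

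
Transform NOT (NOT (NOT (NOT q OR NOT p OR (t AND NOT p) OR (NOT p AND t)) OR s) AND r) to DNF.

NOT (NOT (NOT (NOT q OR NOT p OR (t AND NOT p) OR (NOT p AND t)) OR s) AND r)
≡ NOT NOT (NOT (NOT q OR NOT p OR (t AND NOT p) OR (NOT p AND t)) OR s) OR NOT r   — De Morgan
≡ NOT (NOT q OR NOT p OR (t AND NOT p) OR (NOT p AND t)) OR s OR NOT r   — double negation
≡ (NOT NOT q AND NOT NOT p AND NOT (t AND NOT p) AND NOT (NOT p AND t)) OR s OR NOT r   — De Morgan
≡ (q AND NOT NOT p AND NOT (t AND NOT p) AND NOT (NOT p AND t)) OR s OR NOT r   — double negation
≡ (q AND p AND NOT (t AND NOT p) AND NOT (NOT p AND t)) OR s OR NOT r   — double negation
≡ (q AND p AND (NOT t OR NOT NOT p) AND NOT (NOT p AND t)) OR s OR NOT r   — De Morgan
≡ (q AND p AND (NOT t OR p) AND NOT (NOT p AND t)) OR s OR NOT r   — double negation
≡ (q AND p AND (NOT t OR p) AND (NOT NOT p OR NOT t)) OR s OR NOT r   — De Morgan
≡ (q AND p AND (NOT t OR p) AND (p OR NOT t)) OR s OR NOT r   — double negation
≡ (q AND p AND NOT t AND p) OR (q AND p AND NOT t AND NOT t) OR (q AND p AND p AND p) OR (q AND p AND p AND NOT t) OR s OR NOT r   — distribute AND over OR
≡ (q AND p) OR s OR NOT r   — simplify

(q AND p) OR s OR NOT r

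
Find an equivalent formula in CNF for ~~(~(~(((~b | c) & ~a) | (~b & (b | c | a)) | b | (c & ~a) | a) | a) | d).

~~(~(~(((~b | c) & ~a) | (~b & (b | c | a)) | b | (c & ~a) | a) | a) | d)
≡ ~(~(((~b | c) & ~a) | (~b & (b | c | a)) | b | (c & ~a) | a) | a) | d   [double negation]
≡ (~~(((~b | c) & ~a) | (~b & (b | c | a)) | b | (c & ~a) | a) & ~a) | d   [De Morgan]
≡ ((((~b | c) & ~a) | (~b & (b | c | a)) | b | (c & ~a) | a) & ~a) | d   [double negation]
≡ (~b | c | ~b | b | c | a | d) & (~b | c | ~b | b | ~a | a | d) & (~b | c | b | c | a | b | c | a | d) & (~b | c | b | c | a | b | ~a | a | d) & (~a | ~b | b | c | a | d) & (~a | ~b | b | ~a | a | d) & (~a | b | c | a | b | c | a | d) & (~a | b | c | a | b | ~a | a | d) & (~a | d)   [distribute | over &]
≡ ~a | d   [simplify]

~a | d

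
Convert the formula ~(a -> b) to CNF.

a & ~b

~(a -> b)
= ~(~a | b)   [eliminate ->]
= ~~a & ~b   [De Morgan]
= a & ~b   [double negation]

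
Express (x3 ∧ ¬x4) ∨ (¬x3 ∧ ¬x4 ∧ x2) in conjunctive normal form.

(x3 ∨ x2) ∧ ¬x4

(x3 ∧ ¬x4) ∨ (¬x3 ∧ ¬x4 ∧ x2)
⇔ (x3 ∨ ¬x3) ∧ (x3 ∨ ¬x4) ∧ (x3 ∨ x2) ∧ (¬x4 ∨ ¬x3) ∧ (¬x4 ∨ ¬x4) ∧ (¬x4 ∨ x2)   (distribute ∨ over ∧)
⇔ (x3 ∨ x2) ∧ ¬x4   (simplify)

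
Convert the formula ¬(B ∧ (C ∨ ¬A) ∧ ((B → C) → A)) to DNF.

¬B ∨ (¬C ∧ A) ∨ (C ∧ ¬A)

¬(B ∧ (C ∨ ¬A) ∧ ((B → C) → A))
≡ ¬(B ∧ (C ∨ ¬A) ∧ (¬(B → C) ∨ A))   [eliminate →]
≡ ¬(B ∧ (C ∨ ¬A) ∧ (¬(¬B ∨ C) ∨ A))   [eliminate →]
≡ ¬B ∨ ¬(C ∨ ¬A) ∨ ¬(¬(¬B ∨ C) ∨ A)   [De Morgan]
≡ ¬B ∨ (¬C ∧ ¬¬A) ∨ ¬(¬(¬B ∨ C) ∨ A)   [De Morgan]
≡ ¬B ∨ (¬C ∧ A) ∨ ¬(¬(¬B ∨ C) ∨ A)   [double negation]
≡ ¬B ∨ (¬C ∧ A) ∨ (¬¬(¬B ∨ C) ∧ ¬A)   [De Morgan]
≡ ¬B ∨ (¬C ∧ A) ∨ ((¬B ∨ C) ∧ ¬A)   [double negation]
≡ ¬B ∨ (¬C ∧ A) ∨ (¬B ∧ ¬A) ∨ (C ∧ ¬A)   [distribute ∧ over ∨]
≡ ¬B ∨ (¬C ∧ A) ∨ (C ∧ ¬A)   [simplify]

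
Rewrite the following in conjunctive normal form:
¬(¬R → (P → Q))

¬(¬R → (P → Q))
≡ ¬(¬¬R ∨ (P → Q))   — eliminate →
≡ ¬(¬¬R ∨ ¬P ∨ Q)   — eliminate →
≡ ¬¬¬R ∧ ¬¬P ∧ ¬Q   — De Morgan
≡ ¬R ∧ ¬¬P ∧ ¬Q   — double negation
≡ ¬R ∧ P ∧ ¬Q   — double negation

¬R ∧ P ∧ ¬Q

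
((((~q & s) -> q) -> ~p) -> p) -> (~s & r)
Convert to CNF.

(~p | ~s) & (~p | r)

((((~q & s) -> q) -> ~p) -> p) -> (~s & r)
≡ ~((((~q & s) -> q) -> ~p) -> p) | (~s & r)   [eliminate ->]
≡ ~(~(((~q & s) -> q) -> ~p) | p) | (~s & r)   [eliminate ->]
≡ ~(~(~((~q & s) -> q) | ~p) | p) | (~s & r)   [eliminate ->]
≡ ~(~(~(~(~q & s) | q) | ~p) | p) | (~s & r)   [eliminate ->]
≡ (~~(~(~(~q & s) | q) | ~p) & ~p) | (~s & r)   [De Morgan]
≡ ((~(~(~q & s) | q) | ~p) & ~p) | (~s & r)   [double negation]
≡ (((~~(~q & s) & ~q) | ~p) & ~p) | (~s & r)   [De Morgan]
≡ (((~q & s & ~q) | ~p) & ~p) | (~s & r)   [double negation]
≡ (~q | ~p | ~s) & (~q | ~p | r) & (s | ~p | ~s) & (s | ~p | r) & (~q | ~p | ~s) & (~q | ~p | r) & (~p | ~s) & (~p | r)   [distribute | over &]
≡ (~p | ~s) & (~p | r)   [simplify]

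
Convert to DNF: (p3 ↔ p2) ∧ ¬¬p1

(¬p3 ∧ ¬p2 ∧ p1) ∨ (p2 ∧ p3 ∧ p1)

(p3 ↔ p2) ∧ ¬¬p1
= (p3 → p2) ∧ (p2 → p3) ∧ ¬¬p1   [eliminate ↔]
= (¬p3 ∨ p2) ∧ (p2 → p3) ∧ ¬¬p1   [eliminate →]
= (¬p3 ∨ p2) ∧ (¬p2 ∨ p3) ∧ ¬¬p1   [eliminate →]
= (¬p3 ∨ p2) ∧ (¬p2 ∨ p3) ∧ p1   [double negation]
= (¬p3 ∧ ¬p2 ∧ p1) ∨ (¬p3 ∧ p3 ∧ p1) ∨ (p2 ∧ ¬p2 ∧ p1) ∨ (p2 ∧ p3 ∧ p1)   [distribute ∧ over ∨]
= (¬p3 ∧ ¬p2 ∧ p1) ∨ (p2 ∧ p3 ∧ p1)   [simplify]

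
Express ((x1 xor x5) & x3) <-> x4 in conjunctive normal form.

(~x1 | x5 | ~x3 | x4) & (~x5 | x1 | ~x3 | x4) & (~x4 | x1 | x5) & (~x4 | ~x1 | ~x5) & (~x4 | x3)

((x1 xor x5) & x3) <-> x4
= (((x1 xor x5) & x3) -> x4) & (x4 -> ((x1 xor x5) & x3))   — eliminate <->
= (~((x1 xor x5) & x3) | x4) & (x4 -> ((x1 xor x5) & x3))   — eliminate ->
= (~((x1 | x5) & ~(x1 & x5) & x3) | x4) & (x4 -> ((x1 xor x5) & x3))   — expand xor
= (~((x1 | x5) & ~(x1 & x5) & x3) | x4) & (~x4 | ((x1 xor x5) & x3))   — eliminate ->
= (~((x1 | x5) & ~(x1 & x5) & x3) | x4) & (~x4 | ((x1 | x5) & ~(x1 & x5) & x3))   — expand xor
= (~(x1 | x5) | ~~(x1 & x5) | ~x3 | x4) & (~x4 | ((x1 | x5) & ~(x1 & x5) & x3))   — De Morgan
= ((~x1 & ~x5) | ~~(x1 & x5) | ~x3 | x4) & (~x4 | ((x1 | x5) & ~(x1 & x5) & x3))   — De Morgan
= ((~x1 & ~x5) | (x1 & x5) | ~x3 | x4) & (~x4 | ((x1 | x5) & ~(x1 & x5) & x3))   — double negation
= ((~x1 & ~x5) | (x1 & x5) | ~x3 | x4) & (~x4 | ((x1 | x5) & (~x1 | ~x5) & x3))   — De Morgan
= (~x1 | x1 | ~x3 | x4) & (~x1 | x5 | ~x3 | x4) & (~x5 | x1 | ~x3 | x4) & (~x5 | x5 | ~x3 | x4) & (~x4 | x1 | x5) & (~x4 | ~x1 | ~x5) & (~x4 | x3)   — distribute | over &
= (~x1 | x5 | ~x3 | x4) & (~x5 | x1 | ~x3 | x4) & (~x4 | x1 | x5) & (~x4 | ~x1 | ~x5) & (~x4 | x3)   — simplify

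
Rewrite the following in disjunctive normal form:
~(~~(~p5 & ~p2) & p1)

~(~~(~p5 & ~p2) & p1)
≡ ~~~(~p5 & ~p2) | ~p1   [De Morgan]
≡ ~(~p5 & ~p2) | ~p1   [double negation]
≡ ~~p5 | ~~p2 | ~p1   [De Morgan]
≡ p5 | ~~p2 | ~p1   [double negation]
≡ p5 | p2 | ~p1   [double negation]

p5 | p2 | ~p1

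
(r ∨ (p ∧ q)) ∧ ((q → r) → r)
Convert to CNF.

(r ∨ (p ∧ q)) ∧ ((q → r) → r)
≡ (r ∨ (p ∧ q)) ∧ (¬(q → r) ∨ r)   [eliminate →]
≡ (r ∨ (p ∧ q)) ∧ (¬(¬q ∨ r) ∨ r)   [eliminate →]
≡ (r ∨ (p ∧ q)) ∧ ((¬¬q ∧ ¬r) ∨ r)   [De Morgan]
≡ (r ∨ (p ∧ q)) ∧ ((q ∧ ¬r) ∨ r)   [double negation]
≡ (r ∨ p) ∧ (r ∨ q) ∧ (q ∨ r) ∧ (¬r ∨ r)   [distribute ∨ over ∧]
≡ (r ∨ p) ∧ (r ∨ q)   [simplify]

(r ∨ p) ∧ (r ∨ q)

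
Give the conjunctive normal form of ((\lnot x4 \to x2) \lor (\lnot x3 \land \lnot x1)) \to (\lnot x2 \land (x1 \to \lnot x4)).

(\lnot x4 \lor \lnot x1) \land \lnot x2

((\lnot x4 \to x2) \lor (\lnot x3 \land \lnot x1)) \to (\lnot x2 \land (x1 \to \lnot x4))
= \lnot ((\lnot x4 \to x2) \lor (\lnot x3 \land \lnot x1)) \lor (\lnot x2 \land (x1 \to \lnot x4))   [eliminate \to]
= \lnot (\lnot \lnot x4 \lor x2 \lor (\lnot x3 \land \lnot x1)) \lor (\lnot x2 \land (x1 \to \lnot x4))   [eliminate \to]
= \lnot (\lnot \lnot x4 \lor x2 \lor (\lnot x3 \land \lnot x1)) \lor (\lnot x2 \land (\lnot x1 \lor \lnot x4))   [eliminate \to]
= (\lnot \lnot \lnot x4 \land \lnot x2 \land \lnot (\lnot x3 \land \lnot x1)) \lor (\lnot x2 \land (\lnot x1 \lor \lnot x4))   [De Morgan]
= (\lnot x4 \land \lnot x2 \land \lnot (\lnot x3 \land \lnot x1)) \lor (\lnot x2 \land (\lnot x1 \lor \lnot x4))   [double negation]
= (\lnot x4 \land \lnot x2 \land (\lnot \lnot x3 \lor \lnot \lnot x1)) \lor (\lnot x2 \land (\lnot x1 \lor \lnot x4))   [De Morgan]
= (\lnot x4 \land \lnot x2 \land (x3 \lor \lnot \lnot x1)) \lor (\lnot x2 \land (\lnot x1 \lor \lnot x4))   [double negation]
= (\lnot x4 \land \lnot x2 \land (x3 \lor x1)) \lor (\lnot x2 \land (\lnot x1 \lor \lnot x4))   [double negation]
= (\lnot x4 \lor \lnot x2) \land (\lnot x4 \lor \lnot x1 \lor \lnot x4) \land (\lnot x2 \lor \lnot x2) \land (\lnot x2 \lor \lnot x1 \lor \lnot x4) \land (x3 \lor x1 \lor \lnot x2) \land (x3 \lor x1 \lor \lnot x1 \lor \lnot x4)   [distribute \lor over \land]
= (\lnot x4 \lor \lnot x1) \land \lnot x2   [simplify]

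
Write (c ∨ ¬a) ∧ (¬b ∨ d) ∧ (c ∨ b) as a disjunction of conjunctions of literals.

(c ∨ ¬a) ∧ (¬b ∨ d) ∧ (c ∨ b)
⇔ (c ∧ ¬b ∧ c) ∨ (c ∧ ¬b ∧ b) ∨ (c ∧ d ∧ c) ∨ (c ∧ d ∧ b) ∨ (¬a ∧ ¬b ∧ c) ∨ (¬a ∧ ¬b ∧ b) ∨ (¬a ∧ d ∧ c) ∨ (¬a ∧ d ∧ b)   (distribute ∧ over ∨)
⇔ (c ∧ ¬b) ∨ (c ∧ d) ∨ (¬a ∧ d ∧ b)   (simplify)

(c ∧ ¬b) ∨ (c ∧ d) ∨ (¬a ∧ d ∧ b)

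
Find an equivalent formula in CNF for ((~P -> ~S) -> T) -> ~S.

((~P -> ~S) -> T) -> ~S
= ~((~P -> ~S) -> T) | ~S   (eliminate ->)
= ~(~(~P -> ~S) | T) | ~S   (eliminate ->)
= ~(~(~~P | ~S) | T) | ~S   (eliminate ->)
= (~~(~~P | ~S) & ~T) | ~S   (De Morgan)
= ((~~P | ~S) & ~T) | ~S   (double negation)
= ((P | ~S) & ~T) | ~S   (double negation)
= (P | ~S | ~S) & (~T | ~S)   (distribute | over &)
= (P | ~S) & (~T | ~S)   (simplify)

(P | ~S) & (~T | ~S)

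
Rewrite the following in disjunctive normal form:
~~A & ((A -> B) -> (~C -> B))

~~A & ((A -> B) -> (~C -> B))
⇔ ~~A & (~(A -> B) | (~C -> B))   [eliminate ->]
⇔ ~~A & (~(~A | B) | (~C -> B))   [eliminate ->]
⇔ ~~A & (~(~A | B) | ~~C | B)   [eliminate ->]
⇔ A & (~(~A | B) | ~~C | B)   [double negation]
⇔ A & ((~~A & ~B) | ~~C | B)   [De Morgan]
⇔ A & ((A & ~B) | ~~C | B)   [double negation]
⇔ A & ((A & ~B) | C | B)   [double negation]
⇔ (A & A & ~B) | (A & C) | (A & B)   [distribute & over |]
⇔ (A & ~B) | (A & C) | (A & B)   [simplify]

(A & ~B) | (A & C) | (A & B)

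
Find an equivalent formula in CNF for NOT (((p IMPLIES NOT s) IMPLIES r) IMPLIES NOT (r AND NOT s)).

r AND NOT s

NOT (((p IMPLIES NOT s) IMPLIES r) IMPLIES NOT (r AND NOT s))
≡ NOT (NOT ((p IMPLIES NOT s) IMPLIES r) OR NOT (r AND NOT s))   (eliminate IMPLIES)
≡ NOT (NOT (NOT (p IMPLIES NOT s) OR r) OR NOT (r AND NOT s))   (eliminate IMPLIES)
≡ NOT (NOT (NOT (NOT p OR NOT s) OR r) OR NOT (r AND NOT s))   (eliminate IMPLIES)
≡ NOT NOT (NOT (NOT p OR NOT s) OR r) AND NOT NOT (r AND NOT s)   (De Morgan)
≡ (NOT (NOT p OR NOT s) OR r) AND NOT NOT (r AND NOT s)   (double negation)
≡ ((NOT NOT p AND NOT NOT s) OR r) AND NOT NOT (r AND NOT s)   (De Morgan)
≡ ((p AND NOT NOT s) OR r) AND NOT NOT (r AND NOT s)   (double negation)
≡ ((p AND s) OR r) AND NOT NOT (r AND NOT s)   (double negation)
≡ ((p AND s) OR r) AND r AND NOT s   (double negation)
≡ (p OR r) AND (s OR r) AND r AND NOT s   (distribute OR over AND)
≡ r AND NOT s   (simplify)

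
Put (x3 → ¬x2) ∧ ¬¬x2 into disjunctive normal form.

¬x3 ∧ x2

(x3 → ¬x2) ∧ ¬¬x2
⇔ (¬x3 ∨ ¬x2) ∧ ¬¬x2   [eliminate →]
⇔ (¬x3 ∨ ¬x2) ∧ x2   [double negation]
⇔ (¬x3 ∧ x2) ∨ (¬x2 ∧ x2)   [distribute ∧ over ∨]
⇔ ¬x3 ∧ x2   [simplify]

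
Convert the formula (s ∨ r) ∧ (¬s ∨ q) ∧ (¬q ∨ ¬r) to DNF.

s ∧ q ∧ ¬r ∨ r ∧ ¬s ∧ ¬q

(s ∨ r) ∧ (¬s ∨ q) ∧ (¬q ∨ ¬r)
= s ∧ ¬s ∧ ¬q ∨ s ∧ ¬s ∧ ¬r ∨ s ∧ q ∧ ¬q ∨ s ∧ q ∧ ¬r ∨ r ∧ ¬s ∧ ¬q ∨ r ∧ ¬s ∧ ¬r ∨ r ∧ q ∧ ¬q ∨ r ∧ q ∧ ¬r   (distribute ∧ over ∨)
= s ∧ q ∧ ¬r ∨ r ∧ ¬s ∧ ¬q   (simplify)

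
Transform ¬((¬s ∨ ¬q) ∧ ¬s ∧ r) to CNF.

s ∨ ¬r

¬((¬s ∨ ¬q) ∧ ¬s ∧ r)
≡ ¬(¬s ∨ ¬q) ∨ ¬¬s ∨ ¬r   — De Morgan
≡ ¬¬s ∧ ¬¬q ∨ ¬¬s ∨ ¬r   — De Morgan
≡ s ∧ ¬¬q ∨ ¬¬s ∨ ¬r   — double negation
≡ s ∧ q ∨ ¬¬s ∨ ¬r   — double negation
≡ s ∧ q ∨ s ∨ ¬r   — double negation
≡ (s ∨ s ∨ ¬r) ∧ (q ∨ s ∨ ¬r)   — distribute ∨ over ∧
≡ s ∨ ¬r   — simplify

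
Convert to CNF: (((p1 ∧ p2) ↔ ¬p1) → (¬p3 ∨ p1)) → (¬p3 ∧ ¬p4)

(p1 ∨ ¬p3) ∧ (p1 ∨ ¬p4) ∧ (p3 ∨ ¬p4) ∧ (¬p1 ∨ ¬p3) ∧ (¬p1 ∨ ¬p4)

(((p1 ∧ p2) ↔ ¬p1) → (¬p3 ∨ p1)) → (¬p3 ∧ ¬p4)
⇔ ¬(((p1 ∧ p2) ↔ ¬p1) → (¬p3 ∨ p1)) ∨ (¬p3 ∧ ¬p4)   (eliminate →)
⇔ ¬(¬((p1 ∧ p2) ↔ ¬p1) ∨ ¬p3 ∨ p1) ∨ (¬p3 ∧ ¬p4)   (eliminate →)
⇔ ¬(¬(((p1 ∧ p2) → ¬p1) ∧ (¬p1 → (p1 ∧ p2))) ∨ ¬p3 ∨ p1) ∨ (¬p3 ∧ ¬p4)   (eliminate ↔)
⇔ ¬(¬((¬(p1 ∧ p2) ∨ ¬p1) ∧ (¬p1 → (p1 ∧ p2))) ∨ ¬p3 ∨ p1) ∨ (¬p3 ∧ ¬p4)   (eliminate →)
⇔ ¬(¬((¬(p1 ∧ p2) ∨ ¬p1) ∧ (¬¬p1 ∨ (p1 ∧ p2))) ∨ ¬p3 ∨ p1) ∨ (¬p3 ∧ ¬p4)   (eliminate →)
⇔ (¬¬((¬(p1 ∧ p2) ∨ ¬p1) ∧ (¬¬p1 ∨ (p1 ∧ p2))) ∧ ¬¬p3 ∧ ¬p1) ∨ (¬p3 ∧ ¬p4)   (De Morgan)
⇔ ((¬(p1 ∧ p2) ∨ ¬p1) ∧ (¬¬p1 ∨ (p1 ∧ p2)) ∧ ¬¬p3 ∧ ¬p1) ∨ (¬p3 ∧ ¬p4)   (double negation)
⇔ ((¬p1 ∨ ¬p2 ∨ ¬p1) ∧ (¬¬p1 ∨ (p1 ∧ p2)) ∧ ¬¬p3 ∧ ¬p1) ∨ (¬p3 ∧ ¬p4)   (De Morgan)
⇔ ((¬p1 ∨ ¬p2 ∨ ¬p1) ∧ (p1 ∨ (p1 ∧ p2)) ∧ ¬¬p3 ∧ ¬p1) ∨ (¬p3 ∧ ¬p4)   (double negation)
⇔ ((¬p1 ∨ ¬p2 ∨ ¬p1) ∧ (p1 ∨ (p1 ∧ p2)) ∧ p3 ∧ ¬p1) ∨ (¬p3 ∧ ¬p4)   (double negation)
⇔ (¬p1 ∨ ¬p2 ∨ ¬p1 ∨ ¬p3) ∧ (¬p1 ∨ ¬p2 ∨ ¬p1 ∨ ¬p4) ∧ (p1 ∨ p1 ∨ ¬p3) ∧ (p1 ∨ p1 ∨ ¬p4) ∧ (p1 ∨ p2 ∨ ¬p3) ∧ (p1 ∨ p2 ∨ ¬p4) ∧ (p3 ∨ ¬p3) ∧ (p3 ∨ ¬p4) ∧ (¬p1 ∨ ¬p3) ∧ (¬p1 ∨ ¬p4)   (distribute ∨ over ∧)
⇔ (p1 ∨ ¬p3) ∧ (p1 ∨ ¬p4) ∧ (p3 ∨ ¬p4) ∧ (¬p1 ∨ ¬p3) ∧ (¬p1 ∨ ¬p4)   (simplify)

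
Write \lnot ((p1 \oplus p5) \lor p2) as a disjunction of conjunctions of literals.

\lnot ((p1 \oplus p5) \lor p2)
⇔ \lnot ((p1 \land \lnot p5) \lor (\lnot p1 \land p5) \lor p2)   — expand \oplus
⇔ \lnot (p1 \land \lnot p5) \land \lnot (\lnot p1 \land p5) \land \lnot p2   — De Morgan
⇔ (\lnot p1 \lor \lnot \lnot p5) \land \lnot (\lnot p1 \land p5) \land \lnot p2   — De Morgan
⇔ (\lnot p1 \lor p5) \land \lnot (\lnot p1 \land p5) \land \lnot p2   — double negation
⇔ (\lnot p1 \lor p5) \land (\lnot \lnot p1 \lor \lnot p5) \land \lnot p2   — De Morgan
⇔ (\lnot p1 \lor p5) \land (p1 \lor \lnot p5) \land \lnot p2   — double negation
⇔ (\lnot p1 \land p1 \land \lnot p2) \lor (\lnot p1 \land \lnot p5 \land \lnot p2) \lor (p5 \land p1 \land \lnot p2) \lor (p5 \land \lnot p5 \land \lnot p2)   — distribute \land over \lor
⇔ (\lnot p1 \land \lnot p5 \land \lnot p2) \lor (p5 \land p1 \land \lnot p2)   — simplify

(\lnot p1 \land \lnot p5 \land \lnot p2) \lor (p5 \land p1 \land \lnot p2)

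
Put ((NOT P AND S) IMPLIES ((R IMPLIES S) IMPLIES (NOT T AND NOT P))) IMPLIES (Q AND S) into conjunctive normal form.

(NOT P OR Q) AND S AND (T OR P OR Q)

((NOT P AND S) IMPLIES ((R IMPLIES S) IMPLIES (NOT T AND NOT P))) IMPLIES (Q AND S)
⇔ NOT ((NOT P AND S) IMPLIES ((R IMPLIES S) IMPLIES (NOT T AND NOT P))) OR (Q AND S)   — eliminate IMPLIES
⇔ NOT (NOT (NOT P AND S) OR ((R IMPLIES S) IMPLIES (NOT T AND NOT P))) OR (Q AND S)   — eliminate IMPLIES
⇔ NOT (NOT (NOT P AND S) OR NOT (R IMPLIES S) OR (NOT T AND NOT P)) OR (Q AND S)   — eliminate IMPLIES
⇔ NOT (NOT (NOT P AND S) OR NOT (NOT R OR S) OR (NOT T AND NOT P)) OR (Q AND S)   — eliminate IMPLIES
⇔ (NOT NOT (NOT P AND S) AND NOT NOT (NOT R OR S) AND NOT (NOT T AND NOT P)) OR (Q AND S)   — De Morgan
⇔ (NOT P AND S AND NOT NOT (NOT R OR S) AND NOT (NOT T AND NOT P)) OR (Q AND S)   — double negation
⇔ (NOT P AND S AND (NOT R OR S) AND NOT (NOT T AND NOT P)) OR (Q AND S)   — double negation
⇔ (NOT P AND S AND (NOT R OR S) AND (NOT NOT T OR NOT NOT P)) OR (Q AND S)   — De Morgan
⇔ (NOT P AND S AND (NOT R OR S) AND (T OR NOT NOT P)) OR (Q AND S)   — double negation
⇔ (NOT P AND S AND (NOT R OR S) AND (T OR P)) OR (Q AND S)   — double negation
⇔ (NOT P OR Q) AND (NOT P OR S) AND (S OR Q) AND (S OR S) AND (NOT R OR S OR Q) AND (NOT R OR S OR S) AND (T OR P OR Q) AND (T OR P OR S)   — distribute OR over AND
⇔ (NOT P OR Q) AND S AND (T OR P OR Q)   — simplify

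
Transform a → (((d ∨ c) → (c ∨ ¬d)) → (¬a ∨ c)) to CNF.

¬a ∨ d ∨ c

a → (((d ∨ c) → (c ∨ ¬d)) → (¬a ∨ c))
= ¬a ∨ (((d ∨ c) → (c ∨ ¬d)) → (¬a ∨ c))   [eliminate →]
= ¬a ∨ ¬((d ∨ c) → (c ∨ ¬d)) ∨ ¬a ∨ c   [eliminate →]
= ¬a ∨ ¬(¬(d ∨ c) ∨ c ∨ ¬d) ∨ ¬a ∨ c   [eliminate →]
= ¬a ∨ (¬¬(d ∨ c) ∧ ¬c ∧ ¬¬d) ∨ ¬a ∨ c   [De Morgan]
= ¬a ∨ ((d ∨ c) ∧ ¬c ∧ ¬¬d) ∨ ¬a ∨ c   [double negation]
= ¬a ∨ ((d ∨ c) ∧ ¬c ∧ d) ∨ ¬a ∨ c   [double negation]
= (¬a ∨ d ∨ c ∨ ¬a ∨ c) ∧ (¬a ∨ ¬c ∨ ¬a ∨ c) ∧ (¬a ∨ d ∨ ¬a ∨ c)   [distribute ∨ over ∧]
= ¬a ∨ d ∨ c   [simplify]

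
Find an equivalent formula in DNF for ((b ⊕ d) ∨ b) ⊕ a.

((b ⊕ d) ∨ b) ⊕ a
⇔ (((b ⊕ d) ∨ b) ∧ ¬a) ∨ (¬((b ⊕ d) ∨ b) ∧ a)   [expand ⊕]
⇔ (((b ∧ ¬d) ∨ (¬b ∧ d) ∨ b) ∧ ¬a) ∨ (¬((b ⊕ d) ∨ b) ∧ a)   [expand ⊕]
⇔ (((b ∧ ¬d) ∨ (¬b ∧ d) ∨ b) ∧ ¬a) ∨ (¬((b ∧ ¬d) ∨ (¬b ∧ d) ∨ b) ∧ a)   [expand ⊕]
⇔ (((b ∧ ¬d) ∨ (¬b ∧ d) ∨ b) ∧ ¬a) ∨ (¬(b ∧ ¬d) ∧ ¬(¬b ∧ d) ∧ ¬b ∧ a)   [De Morgan]
⇔ (((b ∧ ¬d) ∨ (¬b ∧ d) ∨ b) ∧ ¬a) ∨ ((¬b ∨ ¬¬d) ∧ ¬(¬b ∧ d) ∧ ¬b ∧ a)   [De Morgan]
⇔ (((b ∧ ¬d) ∨ (¬b ∧ d) ∨ b) ∧ ¬a) ∨ ((¬b ∨ d) ∧ ¬(¬b ∧ d) ∧ ¬b ∧ a)   [double negation]
⇔ (((b ∧ ¬d) ∨ (¬b ∧ d) ∨ b) ∧ ¬a) ∨ ((¬b ∨ d) ∧ (¬¬b ∨ ¬d) ∧ ¬b ∧ a)   [De Morgan]
⇔ (((b ∧ ¬d) ∨ (¬b ∧ d) ∨ b) ∧ ¬a) ∨ ((¬b ∨ d) ∧ (b ∨ ¬d) ∧ ¬b ∧ a)   [double negation]
⇔ (b ∧ ¬d ∧ ¬a) ∨ (¬b ∧ d ∧ ¬a) ∨ (b ∧ ¬a) ∨ (¬b ∧ b ∧ ¬b ∧ a) ∨ (¬b ∧ ¬d ∧ ¬b ∧ a) ∨ (d ∧ b ∧ ¬b ∧ a) ∨ (d ∧ ¬d ∧ ¬b ∧ a)   [distribute ∧ over ∨]
⇔ (¬b ∧ d ∧ ¬a) ∨ (b ∧ ¬a) ∨ (¬b ∧ ¬d ∧ a)   [simplify]

(¬b ∧ d ∧ ¬a) ∨ (b ∧ ¬a) ∨ (¬b ∧ ¬d ∧ a)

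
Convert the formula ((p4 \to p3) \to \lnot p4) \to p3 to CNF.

((p4 \to p3) \to \lnot p4) \to p3
⇔ \lnot ((p4 \to p3) \to \lnot p4) \lor p3   [eliminate \to]
⇔ \lnot (\lnot (p4 \to p3) \lor \lnot p4) \lor p3   [eliminate \to]
⇔ \lnot (\lnot (\lnot p4 \lor p3) \lor \lnot p4) \lor p3   [eliminate \to]
⇔ (\lnot \lnot (\lnot p4 \lor p3) \land \lnot \lnot p4) \lor p3   [De Morgan]
⇔ ((\lnot p4 \lor p3) \land \lnot \lnot p4) \lor p3   [double negation]
⇔ ((\lnot p4 \lor p3) \land p4) \lor p3   [double negation]
⇔ (\lnot p4 \lor p3 \lor p3) \land (p4 \lor p3)   [distribute \lor over \land]
⇔ (\lnot p4 \lor p3) \land (p4 \lor p3)   [simplify]

(\lnot p4 \lor p3) \land (p4 \lor p3)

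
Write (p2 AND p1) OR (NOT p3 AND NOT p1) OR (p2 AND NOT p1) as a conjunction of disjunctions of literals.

(p2 AND p1) OR (NOT p3 AND NOT p1) OR (p2 AND NOT p1)
≡ (p2 OR NOT p3 OR p2) AND (p2 OR NOT p3 OR NOT p1) AND (p2 OR NOT p1 OR p2) AND (p2 OR NOT p1 OR NOT p1) AND (p1 OR NOT p3 OR p2) AND (p1 OR NOT p3 OR NOT p1) AND (p1 OR NOT p1 OR p2) AND (p1 OR NOT p1 OR NOT p1)   — distribute OR over AND
≡ (p2 OR NOT p3) AND (p2 OR NOT p1)   — simplify

(p2 OR NOT p3) AND (p2 OR NOT p1)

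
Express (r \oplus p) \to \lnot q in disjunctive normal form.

(r \oplus p) \to \lnot q
⇔ \lnot (r \oplus p) \lor \lnot q   [eliminate \to]
⇔ \lnot ((r \land \lnot p) \lor (\lnot r \land p)) \lor \lnot q   [expand \oplus]
⇔ (\lnot (r \land \lnot p) \land \lnot (\lnot r \land p)) \lor \lnot q   [De Morgan]
⇔ ((\lnot r \lor \lnot \lnot p) \land \lnot (\lnot r \land p)) \lor \lnot q   [De Morgan]
⇔ ((\lnot r \lor p) \land \lnot (\lnot r \land p)) \lor \lnot q   [double negation]
⇔ ((\lnot r \lor p) \land (\lnot \lnot r \lor \lnot p)) \lor \lnot q   [De Morgan]
⇔ ((\lnot r \lor p) \land (r \lor \lnot p)) \lor \lnot q   [double negation]
⇔ (\lnot r \land r) \lor (\lnot r \land \lnot p) \lor (p \land r) \lor (p \land \lnot p) \lor \lnot q   [distribute \land over \lor]
⇔ (\lnot r \land \lnot p) \lor (p \land r) \lor \lnot q   [simplify]

(\lnot r \land \lnot p) \lor (p \land r) \lor \lnot q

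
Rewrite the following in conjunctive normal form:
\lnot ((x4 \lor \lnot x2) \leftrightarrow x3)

(x4 \lor \lnot x2 \lor x3) \land (\lnot x3 \lor \lnot x4) \land (\lnot x3 \lor x2)

\lnot ((x4 \lor \lnot x2) \leftrightarrow x3)
⇔ \lnot (((x4 \lor \lnot x2) \to x3) \land (x3 \to (x4 \lor \lnot x2)))
⇔ \lnot ((\lnot (x4 \lor \lnot x2) \lor x3) \land (x3 \to (x4 \lor \lnot x2)))
⇔ \lnot ((\lnot (x4 \lor \lnot x2) \lor x3) \land (\lnot x3 \lor x4 \lor \lnot x2))
⇔ \lnot (\lnot (x4 \lor \lnot x2) \lor x3) \lor \lnot (\lnot x3 \lor x4 \lor \lnot x2)
⇔ (\lnot \lnot (x4 \lor \lnot x2) \land \lnot x3) \lor \lnot (\lnot x3 \lor x4 \lor \lnot x2)
⇔ ((x4 \lor \lnot x2) \land \lnot x3) \lor \lnot (\lnot x3 \lor x4 \lor \lnot x2)
⇔ ((x4 \lor \lnot x2) \land \lnot x3) \lor (\lnot \lnot x3 \land \lnot x4 \land \lnot \lnot x2)
⇔ ((x4 \lor \lnot x2) \land \lnot x3) \lor (x3 \land \lnot x4 \land \lnot \lnot x2)
⇔ ((x4 \lor \lnot x2) \land \lnot x3) \lor (x3 \land \lnot x4 \land x2)
⇔ (x4 \lor \lnot x2 \lor x3) \land (x4 \lor \lnot x2 \lor \lnot x4) \land (x4 \lor \lnot x2 \lor x2) \land (\lnot x3 \lor x3) \land (\lnot x3 \lor \lnot x4) \land (\lnot x3 \lor x2)
⇔ (x4 \lor \lnot x2 \lor x3) \land (\lnot x3 \lor \lnot x4) \land (\lnot x3 \lor x2)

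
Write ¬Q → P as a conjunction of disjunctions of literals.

Q ∨ P

¬Q → P
≡ ¬¬Q ∨ P   [eliminate →]
≡ Q ∨ P   [double negation]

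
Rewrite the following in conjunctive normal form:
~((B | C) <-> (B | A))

(B | C | A) & ~B & (~A | ~C)

~((B | C) <-> (B | A))
⇔ ~(((B | C) -> (B | A)) & ((B | A) -> (B | C)))   — eliminate <->
⇔ ~((~(B | C) | B | A) & ((B | A) -> (B | C)))   — eliminate ->
⇔ ~((~(B | C) | B | A) & (~(B | A) | B | C))   — eliminate ->
⇔ ~(~(B | C) | B | A) | ~(~(B | A) | B | C)   — De Morgan
⇔ (~~(B | C) & ~B & ~A) | ~(~(B | A) | B | C)   — De Morgan
⇔ ((B | C) & ~B & ~A) | ~(~(B | A) | B | C)   — double negation
⇔ ((B | C) & ~B & ~A) | (~~(B | A) & ~B & ~C)   — De Morgan
⇔ ((B | C) & ~B & ~A) | ((B | A) & ~B & ~C)   — double negation
⇔ (B | C | B | A) & (B | C | ~B) & (B | C | ~C) & (~B | B | A) & (~B | ~B) & (~B | ~C) & (~A | B | A) & (~A | ~B) & (~A | ~C)   — distribute | over &
⇔ (B | C | A) & ~B & (~A | ~C)   — simplify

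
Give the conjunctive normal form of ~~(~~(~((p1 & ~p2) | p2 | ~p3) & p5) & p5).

(~p1 | p2) & ~p2 & p3 & p5

~~(~~(~((p1 & ~p2) | p2 | ~p3) & p5) & p5)
≡ ~~(~((p1 & ~p2) | p2 | ~p3) & p5) & p5
≡ ~((p1 & ~p2) | p2 | ~p3) & p5 & p5
≡ ~(p1 & ~p2) & ~p2 & ~~p3 & p5 & p5
≡ (~p1 | ~~p2) & ~p2 & ~~p3 & p5 & p5
≡ (~p1 | p2) & ~p2 & ~~p3 & p5 & p5
≡ (~p1 | p2) & ~p2 & p3 & p5 & p5
≡ (~p1 | p2) & ~p2 & p3 & p5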